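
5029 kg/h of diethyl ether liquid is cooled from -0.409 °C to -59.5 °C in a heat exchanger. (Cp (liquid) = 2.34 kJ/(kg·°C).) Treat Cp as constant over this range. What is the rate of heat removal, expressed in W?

Q = ṁ·Cp·ΔT = 5029 × 2.34 × (-59.5 − -0.409) = -695370 kJ/h
Converting: 695370 / 3600 s = 193.16 kW
Cooling duty = 193160 W

Q_c = 193000 W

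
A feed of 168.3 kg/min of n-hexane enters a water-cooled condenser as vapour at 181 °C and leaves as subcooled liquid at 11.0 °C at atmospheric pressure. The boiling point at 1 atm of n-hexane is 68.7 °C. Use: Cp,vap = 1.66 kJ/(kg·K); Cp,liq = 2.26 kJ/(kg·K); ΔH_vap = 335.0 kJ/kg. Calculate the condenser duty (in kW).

Q_c = 1830 kW

vapour 181→68.7 °C: -186.42 kJ/kg
condensation at 68.7 °C: -335 kJ/kg
liquid 68.7→11.0 °C: -130.4 kJ/kg
Δh = -186.42 + -335 + -130.4 = -651.82 kJ/kg
Q = ṁ·Δh = 168.3 kg/min × -651.82 kJ/kg = -109700 kJ/min
|Q| = 1828.4 kW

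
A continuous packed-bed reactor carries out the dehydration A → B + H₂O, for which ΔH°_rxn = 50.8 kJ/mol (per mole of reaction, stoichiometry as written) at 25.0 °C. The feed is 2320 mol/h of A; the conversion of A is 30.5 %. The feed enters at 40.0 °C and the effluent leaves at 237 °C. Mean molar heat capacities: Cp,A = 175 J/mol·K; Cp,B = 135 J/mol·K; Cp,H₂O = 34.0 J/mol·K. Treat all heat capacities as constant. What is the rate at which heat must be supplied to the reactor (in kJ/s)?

Q_in = 32.0 kJ/s

Extent of reaction ξ = 0.305 × 2320 = 707.6 mol/h
Reaction term: ξ·ΔH°_rxn = 707.6 × 50.8 = 35946 kJ/h
Sensible, feed 40.0→25 °C: -6090 kJ/h
Outlet flows (mol/h): A 1612.4, B 707.6, H₂O 707.6
Sensible, products 25→237 °C: 85172 kJ/h
Q = ΔH = 115030 kJ/h = 31.952 kW
Heat supplied = 31.952 kJ/s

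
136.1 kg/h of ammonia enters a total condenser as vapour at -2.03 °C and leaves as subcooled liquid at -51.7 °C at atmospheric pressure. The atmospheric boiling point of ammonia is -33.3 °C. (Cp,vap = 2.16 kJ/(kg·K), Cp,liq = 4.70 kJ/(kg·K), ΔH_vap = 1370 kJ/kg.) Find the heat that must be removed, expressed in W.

Q_c = 57600 W

vapour -2.03→-33.3 °C: -67.543 kJ/kg
condensation at -33.3 °C: -1370 kJ/kg
liquid -33.3→-51.7 °C: -86.48 kJ/kg
Δh = -67.543 + -1370 + -86.48 = -1524 kJ/kg
Q = ṁ·Δh = 136.1 kg/h × -1524 kJ/kg = -207420 kJ/h
|Q| = 57.617 kW = 57617 W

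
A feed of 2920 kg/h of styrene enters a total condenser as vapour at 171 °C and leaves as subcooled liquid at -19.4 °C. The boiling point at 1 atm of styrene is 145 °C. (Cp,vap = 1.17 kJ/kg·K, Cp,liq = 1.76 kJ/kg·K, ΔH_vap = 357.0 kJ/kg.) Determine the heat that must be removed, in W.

Q_c = 549000 W

vapour 171→145 °C: -30.42 kJ/kg
condensation at 145 °C: -357 kJ/kg
liquid 145→-19.4 °C: -289.34 kJ/kg
Δh = -30.42 + -357 + -289.34 = -676.76 kJ/kg
Q = ṁ·Δh = 2920 kg/h × -676.76 kJ/kg = -1.9762e+06 kJ/h
|Q| = 548.93 kW = 548930 W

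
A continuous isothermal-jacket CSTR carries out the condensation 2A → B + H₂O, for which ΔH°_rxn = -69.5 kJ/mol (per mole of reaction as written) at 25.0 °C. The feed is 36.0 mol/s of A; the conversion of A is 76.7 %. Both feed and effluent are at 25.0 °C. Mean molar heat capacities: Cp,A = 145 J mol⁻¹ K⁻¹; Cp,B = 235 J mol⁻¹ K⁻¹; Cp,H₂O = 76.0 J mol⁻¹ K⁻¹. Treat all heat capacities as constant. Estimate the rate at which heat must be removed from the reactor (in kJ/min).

Q_out = 57600 kJ/min

Extent of reaction ξ = 0.767 × 36.0 / 2 = 13.806 mol/s
Reaction term: ξ·ΔH°_rxn = 13.806 × -69.5 = -959.52 kJ/s
Q = ΔH = -959.52 kJ/s = -959.52 kW
Heat removed = 57571 kJ/min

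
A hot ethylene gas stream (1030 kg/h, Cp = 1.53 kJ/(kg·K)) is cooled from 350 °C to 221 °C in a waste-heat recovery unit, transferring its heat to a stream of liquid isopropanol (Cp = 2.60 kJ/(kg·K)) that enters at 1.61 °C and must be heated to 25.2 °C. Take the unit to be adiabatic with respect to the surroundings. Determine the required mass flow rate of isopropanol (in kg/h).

ṁ_c = 3310 kg/h

Heat released by hot stream: Q = 1030 × 1.53 × (350 − 221) = 203290 kJ/h
Energy balance on cold side (adiabatic exchanger): Q = ṁ_c·Cp_c·(T_c,out − T_c,in)
ṁ_c = 203290 / [2.60 × (25.2 − 1.61)] = 3314.5 kg/h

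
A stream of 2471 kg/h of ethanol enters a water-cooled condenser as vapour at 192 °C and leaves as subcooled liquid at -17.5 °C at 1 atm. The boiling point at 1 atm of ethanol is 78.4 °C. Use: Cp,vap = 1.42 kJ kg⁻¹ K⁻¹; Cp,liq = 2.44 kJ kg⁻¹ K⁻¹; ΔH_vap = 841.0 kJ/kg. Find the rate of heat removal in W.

vapour 192→78.4 °C: -161.31 kJ/kg
condensation at 78.4 °C: -841 kJ/kg
liquid 78.4→-17.5 °C: -234 kJ/kg
Δh = -161.31 + -841 + -234 = -1236.3 kJ/kg
Q = ṁ·Δh = 2471 kg/h × -1236.3 kJ/kg = -3.0549e+06 kJ/h
|Q| = 848.59 kW = 848590 W

Q_c = 849000 W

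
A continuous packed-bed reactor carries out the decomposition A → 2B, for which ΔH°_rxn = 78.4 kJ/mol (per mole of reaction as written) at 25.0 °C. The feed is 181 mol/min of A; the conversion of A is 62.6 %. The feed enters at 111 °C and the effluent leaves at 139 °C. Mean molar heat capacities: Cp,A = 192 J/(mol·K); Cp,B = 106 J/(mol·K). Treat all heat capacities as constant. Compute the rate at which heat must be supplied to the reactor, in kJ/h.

Extent of reaction ξ = 0.626 × 181 = 113.31 mol/min
Reaction term: ξ·ΔH°_rxn = 113.31 × 78.4 = 8883.2 kJ/min
Sensible, feed 111→25 °C: -2988.7 kJ/min
Outlet flows (mol/min): A 67.694, B 226.61
Sensible, products 25→139 °C: 4220.1 kJ/min
Q = ΔH = 10115 kJ/min = 168.58 kW
Heat supplied = 606880 kJ/h

Q_in = 607000 kJ/h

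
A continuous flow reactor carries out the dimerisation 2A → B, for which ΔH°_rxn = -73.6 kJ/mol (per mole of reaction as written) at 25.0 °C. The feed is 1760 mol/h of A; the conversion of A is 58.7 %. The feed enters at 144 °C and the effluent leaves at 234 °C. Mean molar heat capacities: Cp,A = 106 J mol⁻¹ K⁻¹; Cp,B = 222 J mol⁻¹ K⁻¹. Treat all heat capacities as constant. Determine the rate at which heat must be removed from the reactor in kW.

Extent of reaction ξ = 0.587 × 1760 / 2 = 516.56 mol/h
Reaction term: ξ·ΔH°_rxn = 516.56 × -73.6 = -38019 kJ/h
Sensible, feed 144→25 °C: -22201 kJ/h
Outlet flows (mol/h): A 726.88, B 516.56
Sensible, products 25→234 °C: 40071 kJ/h
Q = ΔH = -20149 kJ/h = -5.5969 kW
Heat removed = 5.5969 kW

Q_out = 5.60 kW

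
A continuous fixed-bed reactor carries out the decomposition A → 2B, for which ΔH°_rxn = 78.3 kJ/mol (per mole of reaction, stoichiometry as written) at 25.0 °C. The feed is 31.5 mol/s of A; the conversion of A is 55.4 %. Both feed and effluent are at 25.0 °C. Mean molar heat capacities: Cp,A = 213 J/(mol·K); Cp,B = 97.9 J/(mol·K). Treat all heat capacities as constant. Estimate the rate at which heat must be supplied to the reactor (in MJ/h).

Extent of reaction ξ = 0.554 × 31.5 = 17.451 mol/s
Reaction term: ξ·ΔH°_rxn = 17.451 × 78.3 = 1366.4 kJ/s
Q = ΔH = 1366.4 kJ/s = 1366.4 kW
Heat supplied = 4919.1 MJ/h

Q_in = 4920 MJ/h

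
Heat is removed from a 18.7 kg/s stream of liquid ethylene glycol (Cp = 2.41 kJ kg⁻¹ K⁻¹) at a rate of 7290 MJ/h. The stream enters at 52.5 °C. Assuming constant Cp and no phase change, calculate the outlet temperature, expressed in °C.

Q = 7290 MJ/h = 2025 kJ/s
ΔT = Q/(ṁ·Cp) = 2025/(18.7×2.41) = 44.933 K
T_out = 52.5 − 44.933 = 7.5669 °C

T_out = 7.57 °C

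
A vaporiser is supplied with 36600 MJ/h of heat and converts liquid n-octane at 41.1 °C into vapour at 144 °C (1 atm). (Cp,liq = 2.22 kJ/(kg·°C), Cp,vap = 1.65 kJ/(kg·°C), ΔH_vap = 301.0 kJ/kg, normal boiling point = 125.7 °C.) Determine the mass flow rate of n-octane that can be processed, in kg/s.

ṁ = 19.6 kg/s

Δh = 2.22×(125.7−41.1) + 301.0 + 1.65×(144−125.7) = 519.01 kJ/kg
Q = 36600 MJ/h = 10167 kJ/s = 10167 kJ/s
ṁ = Q/Δh = 10167 / 519.01 = 19.589 kg/s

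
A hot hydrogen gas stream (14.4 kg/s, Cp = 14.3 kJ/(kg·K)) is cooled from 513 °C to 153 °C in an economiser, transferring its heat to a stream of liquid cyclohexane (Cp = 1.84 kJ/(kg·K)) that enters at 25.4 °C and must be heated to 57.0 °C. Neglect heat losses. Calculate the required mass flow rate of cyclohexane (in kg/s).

Heat released by hot stream: Q = 14.4 × 14.3 × (513 − 153) = 74131 kJ/s
Energy balance on cold side (adiabatic exchanger): Q = ṁ_c·Cp_c·(T_c,out − T_c,in)
ṁ_c = 74131 / [1.84 × (57.0 − 25.4)] = 1275 kg/s

ṁ_c = 1270 kg/s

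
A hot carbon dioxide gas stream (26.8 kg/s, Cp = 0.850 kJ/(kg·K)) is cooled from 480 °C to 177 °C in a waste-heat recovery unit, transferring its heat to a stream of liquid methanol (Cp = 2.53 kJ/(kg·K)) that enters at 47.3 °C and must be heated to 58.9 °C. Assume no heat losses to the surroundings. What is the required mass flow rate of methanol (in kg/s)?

Heat released by hot stream: Q = 26.8 × 0.850 × (480 − 177) = 6902.3 kJ/s
Energy balance on cold side (adiabatic exchanger): Q = ṁ_c·Cp_c·(T_c,out − T_c,in)
ṁ_c = 6902.3 / [2.53 × (58.9 − 47.3)] = 235.19 kg/s

ṁ_c = 235 kg/s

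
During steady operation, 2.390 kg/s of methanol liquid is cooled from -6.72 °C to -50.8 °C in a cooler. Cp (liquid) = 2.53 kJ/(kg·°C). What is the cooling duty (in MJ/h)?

Q_c = 960 MJ/h

Q = ṁ·Cp·ΔT = 2.390 × 2.53 × (-50.8 − -6.72) = -266.54 kJ/s
Cooling duty = 959.54 MJ/h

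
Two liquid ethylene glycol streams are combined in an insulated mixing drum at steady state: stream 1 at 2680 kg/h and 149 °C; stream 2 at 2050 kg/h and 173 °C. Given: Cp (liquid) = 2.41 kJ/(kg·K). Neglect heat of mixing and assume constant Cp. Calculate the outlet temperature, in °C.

No heat crosses the boundary, so H_out = H_in.
T_out = Σ ṁᵢCp,ᵢTᵢ / Σ ṁᵢCp,ᵢ
      = 1.8171e+06 / 11399 = 159.4 °C

T_out = 159 °C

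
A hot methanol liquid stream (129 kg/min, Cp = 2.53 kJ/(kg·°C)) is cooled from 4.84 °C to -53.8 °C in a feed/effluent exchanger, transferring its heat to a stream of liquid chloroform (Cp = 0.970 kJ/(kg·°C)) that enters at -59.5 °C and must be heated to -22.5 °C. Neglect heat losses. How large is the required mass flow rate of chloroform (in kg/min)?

ṁ_c = 533 kg/min

Heat released by hot stream: Q = 129 × 2.53 × (4.84 − -53.8) = 19138 kJ/min
Energy balance on cold side (adiabatic exchanger): Q = ṁ_c·Cp_c·(T_c,out − T_c,in)
ṁ_c = 19138 / [0.970 × (-22.5 − -59.5)] = 533.25 kg/min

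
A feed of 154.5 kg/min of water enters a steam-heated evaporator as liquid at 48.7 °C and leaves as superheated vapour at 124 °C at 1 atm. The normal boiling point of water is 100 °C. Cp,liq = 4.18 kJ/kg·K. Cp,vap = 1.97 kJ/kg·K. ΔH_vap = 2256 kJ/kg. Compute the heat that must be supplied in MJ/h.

liquid 48.7→100 °C: 214.43 kJ/kg
vaporisation at 100 °C: 2256 kJ/kg
vapour 100→124 °C: 47.28 kJ/kg
Δh = 214.43 + 2256 + 47.28 = 2517.7 kJ/kg
Q = ṁ·Δh = 154.5 kg/min × 2517.7 kJ/kg = 388990 kJ/min
|Q| = 6483.1 kW = 23339 MJ/h

Q = 23300 MJ/h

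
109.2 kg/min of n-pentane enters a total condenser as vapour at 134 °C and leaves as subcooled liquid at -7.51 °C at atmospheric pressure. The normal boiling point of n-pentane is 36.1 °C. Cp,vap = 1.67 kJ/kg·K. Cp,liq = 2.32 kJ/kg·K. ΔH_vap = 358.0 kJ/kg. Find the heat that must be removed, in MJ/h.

Q_c = 4080 MJ/h

vapour 134→36.1 °C: -163.49 kJ/kg
condensation at 36.1 °C: -358 kJ/kg
liquid 36.1→-7.51 °C: -101.18 kJ/kg
Δh = -163.49 + -358 + -101.18 = -622.67 kJ/kg
Q = ṁ·Δh = 109.2 kg/min × -622.67 kJ/kg = -67995 kJ/min
|Q| = 1133.3 kW = 4079.7 MJ/h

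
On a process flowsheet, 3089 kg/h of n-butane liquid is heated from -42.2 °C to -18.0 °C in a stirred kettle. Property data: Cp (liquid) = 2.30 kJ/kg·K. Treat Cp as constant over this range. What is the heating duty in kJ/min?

Q = 2870 kJ/min

Q = ṁ·Cp·ΔT = 3089 × 2.30 × (-18.0 − -42.2) = 171930 kJ/h
Converting: 171930 / 3600 s = 47.759 kW
Heating duty = 2865.6 kJ/min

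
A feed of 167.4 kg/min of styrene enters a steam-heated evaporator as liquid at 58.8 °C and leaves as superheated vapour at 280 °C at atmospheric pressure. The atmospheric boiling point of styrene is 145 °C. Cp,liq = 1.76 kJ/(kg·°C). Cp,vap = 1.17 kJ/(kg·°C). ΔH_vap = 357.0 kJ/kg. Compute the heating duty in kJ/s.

liquid 58.8→145 °C: 151.71 kJ/kg
vaporisation at 145 °C: 357 kJ/kg
vapour 145→280 °C: 157.95 kJ/kg
Δh = 151.71 + 357 + 157.95 = 666.66 kJ/kg
Q = ṁ·Δh = 167.4 kg/min × 666.66 kJ/kg = 111600 kJ/min
|Q| = 1860 kW

Q = 1860 kJ/s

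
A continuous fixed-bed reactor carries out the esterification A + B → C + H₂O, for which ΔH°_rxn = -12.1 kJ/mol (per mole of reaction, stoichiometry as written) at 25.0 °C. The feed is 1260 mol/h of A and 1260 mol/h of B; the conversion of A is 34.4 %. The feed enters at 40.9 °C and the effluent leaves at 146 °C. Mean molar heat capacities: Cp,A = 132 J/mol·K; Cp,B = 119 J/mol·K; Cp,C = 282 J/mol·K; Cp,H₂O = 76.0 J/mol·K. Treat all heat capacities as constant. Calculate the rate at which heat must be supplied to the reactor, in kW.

Q_in = 9.34 kW

Extent of reaction ξ = 0.344 × 1260 = 433.44 mol/h
Reaction term: ξ·ΔH°_rxn = 433.44 × -12.1 = -5244.6 kJ/h
Sensible, feed 40.9→25 °C: -5028.5 kJ/h
Outlet flows (mol/h): A 826.56, B 826.56, C 433.44, H₂O 433.44
Sensible, products 25→146 °C: 43879 kJ/h
Q = ΔH = 33606 kJ/h = 9.335 kW
Heat supplied = 9.335 kW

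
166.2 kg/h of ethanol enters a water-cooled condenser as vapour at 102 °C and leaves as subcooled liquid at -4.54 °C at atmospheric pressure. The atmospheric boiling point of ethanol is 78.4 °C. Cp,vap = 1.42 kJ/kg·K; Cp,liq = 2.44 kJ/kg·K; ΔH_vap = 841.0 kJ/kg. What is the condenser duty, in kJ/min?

vapour 102→78.4 °C: -33.512 kJ/kg
condensation at 78.4 °C: -841 kJ/kg
liquid 78.4→-4.54 °C: -202.37 kJ/kg
Δh = -33.512 + -841 + -202.37 = -1076.9 kJ/kg
Q = ṁ·Δh = 166.2 kg/h × -1076.9 kJ/kg = -178980 kJ/h
|Q| = 49.716 kW = 2983 kJ/min

Q_c = 2980 kJ/min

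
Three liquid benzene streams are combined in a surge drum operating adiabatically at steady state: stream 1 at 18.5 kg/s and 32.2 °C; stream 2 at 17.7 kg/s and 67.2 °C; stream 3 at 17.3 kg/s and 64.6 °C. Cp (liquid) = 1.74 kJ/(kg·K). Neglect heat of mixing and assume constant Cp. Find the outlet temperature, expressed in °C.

T_out = 54.3 °C

Energy balance with Q = 0: Σ ṁᵢCp,ᵢ(T_out − Tᵢ) = 0
T_out = Σ ṁᵢCp,ᵢTᵢ / Σ ṁᵢCp,ᵢ
      = 5050.7 / 93.09 = 54.256 °C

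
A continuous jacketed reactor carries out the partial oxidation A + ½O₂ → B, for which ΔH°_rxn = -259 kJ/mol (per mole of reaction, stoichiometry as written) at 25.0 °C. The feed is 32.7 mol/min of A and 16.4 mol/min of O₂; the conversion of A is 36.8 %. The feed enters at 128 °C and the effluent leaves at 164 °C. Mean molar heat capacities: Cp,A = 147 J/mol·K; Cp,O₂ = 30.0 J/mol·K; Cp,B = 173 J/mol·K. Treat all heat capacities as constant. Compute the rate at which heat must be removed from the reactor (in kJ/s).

Extent of reaction ξ = 0.368 × 32.7 = 12.034 mol/min
Reaction term: ξ·ΔH°_rxn = 12.034 × -259 = -3116.7 kJ/min
Sensible, feed 128→25 °C: -545.79 kJ/min
Outlet flows (mol/min): A 20.666, O₂ 10.383, B 12.034
Sensible, products 25→164 °C: 754.95 kJ/min
Q = ΔH = -2907.5 kJ/min = -48.459 kW
Heat removed = 48.459 kJ/s

Q_out = 48.5 kJ/s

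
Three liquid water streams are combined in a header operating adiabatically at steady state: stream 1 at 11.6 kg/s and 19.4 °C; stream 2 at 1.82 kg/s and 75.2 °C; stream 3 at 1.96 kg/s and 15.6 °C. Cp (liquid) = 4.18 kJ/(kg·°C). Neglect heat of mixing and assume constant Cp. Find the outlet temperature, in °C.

No heat crosses the boundary, so H_out = H_in.
T_out = Σ ṁᵢCp,ᵢTᵢ / Σ ṁᵢCp,ᵢ
      = 1640.6 / 64.288 = 25.519 °C

T_out = 25.5 °C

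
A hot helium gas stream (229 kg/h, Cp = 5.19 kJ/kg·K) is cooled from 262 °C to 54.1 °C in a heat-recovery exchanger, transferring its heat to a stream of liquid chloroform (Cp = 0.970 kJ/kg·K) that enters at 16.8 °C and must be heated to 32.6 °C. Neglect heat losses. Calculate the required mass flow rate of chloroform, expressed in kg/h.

Heat released by hot stream: Q = 229 × 5.19 × (262 − 54.1) = 247090 kJ/h
Energy balance on cold side (adiabatic exchanger): Q = ṁ_c·Cp_c·(T_c,out − T_c,in)
ṁ_c = 247090 / [0.970 × (32.6 − 16.8)] = 16122 kg/h

ṁ_c = 16100 kg/h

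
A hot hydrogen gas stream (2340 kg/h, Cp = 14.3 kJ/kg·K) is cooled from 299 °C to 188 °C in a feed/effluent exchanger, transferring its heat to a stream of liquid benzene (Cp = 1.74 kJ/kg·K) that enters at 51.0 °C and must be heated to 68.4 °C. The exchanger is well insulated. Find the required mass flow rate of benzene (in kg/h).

Heat released by hot stream: Q = 2340 × 14.3 × (299 − 188) = 3.7143e+06 kJ/h
Energy balance on cold side (adiabatic exchanger): Q = ṁ_c·Cp_c·(T_c,out − T_c,in)
ṁ_c = 3.7143e+06 / [1.74 × (68.4 − 51.0)] = 122680 kg/h

ṁ_c = 123000 kg/h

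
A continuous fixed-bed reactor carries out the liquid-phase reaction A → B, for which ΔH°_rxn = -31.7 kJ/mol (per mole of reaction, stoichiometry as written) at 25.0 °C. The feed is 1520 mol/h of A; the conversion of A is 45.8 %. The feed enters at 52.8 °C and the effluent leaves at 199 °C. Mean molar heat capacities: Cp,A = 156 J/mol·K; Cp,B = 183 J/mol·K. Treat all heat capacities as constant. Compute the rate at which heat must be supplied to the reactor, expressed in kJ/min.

Extent of reaction ξ = 0.458 × 1520 = 696.16 mol/h
Reaction term: ξ·ΔH°_rxn = 696.16 × -31.7 = -22068 kJ/h
Sensible, feed 52.8→25 °C: -6591.9 kJ/h
Outlet flows (mol/h): A 823.84, B 696.16
Sensible, products 25→199 °C: 44529 kJ/h
Q = ΔH = 15869 kJ/h = 4.4081 kW
Heat supplied = 264.49 kJ/min

Q_in = 264 kJ/min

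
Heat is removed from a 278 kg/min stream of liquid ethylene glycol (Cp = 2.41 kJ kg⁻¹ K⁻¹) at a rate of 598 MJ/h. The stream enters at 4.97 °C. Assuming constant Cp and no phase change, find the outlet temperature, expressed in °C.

Q = 598 MJ/h = 9966.7 kJ/min
ΔT = Q/(ṁ·Cp) = 9966.7/(278×2.41) = 14.876 K
T_out = 4.97 − 14.876 = -9.9061 °C

T_out = -9.91 °C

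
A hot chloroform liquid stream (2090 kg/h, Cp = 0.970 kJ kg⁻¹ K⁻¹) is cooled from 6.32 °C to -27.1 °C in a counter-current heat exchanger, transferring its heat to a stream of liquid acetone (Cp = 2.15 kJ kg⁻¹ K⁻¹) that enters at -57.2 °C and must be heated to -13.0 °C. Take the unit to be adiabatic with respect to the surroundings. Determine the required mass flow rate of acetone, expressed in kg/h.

ṁ_c = 713 kg/h

Heat released by hot stream: Q = 2090 × 0.970 × (6.32 − -27.1) = 67752 kJ/h
Energy balance on cold side (adiabatic exchanger): Q = ṁ_c·Cp_c·(T_c,out − T_c,in)
ṁ_c = 67752 / [2.15 × (-13.0 − -57.2)] = 712.96 kg/h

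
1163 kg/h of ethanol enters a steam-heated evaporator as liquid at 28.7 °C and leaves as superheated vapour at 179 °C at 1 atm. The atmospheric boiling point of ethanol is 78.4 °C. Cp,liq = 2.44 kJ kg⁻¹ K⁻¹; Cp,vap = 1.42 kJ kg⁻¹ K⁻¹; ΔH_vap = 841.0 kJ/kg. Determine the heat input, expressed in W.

liquid 28.7→78.4 °C: 121.27 kJ/kg
vaporisation at 78.4 °C: 841 kJ/kg
vapour 78.4→179 °C: 142.85 kJ/kg
Δh = 121.27 + 841 + 142.85 = 1105.1 kJ/kg
Q = ṁ·Δh = 1163 kg/h × 1105.1 kJ/kg = 1.2853e+06 kJ/h
|Q| = 357.02 kW = 357020 W

Q = 357000 W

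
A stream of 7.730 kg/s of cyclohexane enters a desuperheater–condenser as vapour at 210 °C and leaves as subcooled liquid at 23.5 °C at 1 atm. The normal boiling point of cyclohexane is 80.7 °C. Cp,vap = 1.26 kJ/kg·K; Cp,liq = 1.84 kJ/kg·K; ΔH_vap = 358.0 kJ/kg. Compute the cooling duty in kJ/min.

Q_c = 290000 kJ/min

vapour 210→80.7 °C: -162.92 kJ/kg
condensation at 80.7 °C: -358 kJ/kg
liquid 80.7→23.5 °C: -105.25 kJ/kg
Δh = -162.92 + -358 + -105.25 = -626.17 kJ/kg
Q = ṁ·Δh = 7.730 kg/s × -626.17 kJ/kg = -4840.3 kJ/s
|Q| = 4840.3 kW = 290420 kJ/min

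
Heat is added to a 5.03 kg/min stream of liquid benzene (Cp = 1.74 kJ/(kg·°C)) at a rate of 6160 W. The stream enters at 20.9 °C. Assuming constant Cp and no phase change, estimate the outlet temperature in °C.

T_out = 63.1 °C

Q = 6160 W = 369.6 kJ/min
ΔT = Q/(ṁ·Cp) = 369.6/(5.03×1.74) = 42.229 K
T_out = 20.9 + 42.229 = 63.129 °C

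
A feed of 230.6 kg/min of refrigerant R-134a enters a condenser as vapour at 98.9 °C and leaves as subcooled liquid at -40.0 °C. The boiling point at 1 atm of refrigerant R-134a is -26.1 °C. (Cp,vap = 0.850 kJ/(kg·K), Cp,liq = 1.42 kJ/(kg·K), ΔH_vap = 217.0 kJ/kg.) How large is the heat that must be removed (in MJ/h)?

vapour 98.9→-26.1 °C: -106.25 kJ/kg
condensation at -26.1 °C: -217 kJ/kg
liquid -26.1→-40.0 °C: -19.738 kJ/kg
Δh = -106.25 + -217 + -19.738 = -342.99 kJ/kg
Q = ṁ·Δh = 230.6 kg/min × -342.99 kJ/kg = -79093 kJ/min
|Q| = 1318.2 kW = 4745.6 MJ/h

Q_c = 4750 MJ/h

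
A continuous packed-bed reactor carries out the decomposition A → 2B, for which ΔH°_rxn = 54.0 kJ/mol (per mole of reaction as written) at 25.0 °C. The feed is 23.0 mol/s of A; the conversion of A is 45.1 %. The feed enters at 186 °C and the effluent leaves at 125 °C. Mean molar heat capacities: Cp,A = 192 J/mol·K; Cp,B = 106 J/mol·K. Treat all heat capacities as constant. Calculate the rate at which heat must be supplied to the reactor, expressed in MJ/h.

Q_in = 1120 MJ/h

Extent of reaction ξ = 0.451 × 23.0 = 10.373 mol/s
Reaction term: ξ·ΔH°_rxn = 10.373 × 54.0 = 560.14 kJ/s
Sensible, feed 186→25 °C: -710.98 kJ/s
Outlet flows (mol/s): A 12.627, B 20.746
Sensible, products 25→125 °C: 462.35 kJ/s
Q = ΔH = 311.51 kJ/s = 311.51 kW
Heat supplied = 1121.4 MJ/h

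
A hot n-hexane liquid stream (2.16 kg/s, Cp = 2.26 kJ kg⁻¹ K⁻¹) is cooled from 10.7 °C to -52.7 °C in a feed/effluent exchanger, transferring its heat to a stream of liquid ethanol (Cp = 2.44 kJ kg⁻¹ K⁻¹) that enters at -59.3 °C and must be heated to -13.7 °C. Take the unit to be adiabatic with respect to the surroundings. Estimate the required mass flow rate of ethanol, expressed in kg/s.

Heat released by hot stream: Q = 2.16 × 2.26 × (10.7 − -52.7) = 309.49 kJ/s
Energy balance on cold side (adiabatic exchanger): Q = ṁ_c·Cp_c·(T_c,out − T_c,in)
ṁ_c = 309.49 / [2.44 × (-13.7 − -59.3)] = 2.7816 kg/s

ṁ_c = 2.78 kg/s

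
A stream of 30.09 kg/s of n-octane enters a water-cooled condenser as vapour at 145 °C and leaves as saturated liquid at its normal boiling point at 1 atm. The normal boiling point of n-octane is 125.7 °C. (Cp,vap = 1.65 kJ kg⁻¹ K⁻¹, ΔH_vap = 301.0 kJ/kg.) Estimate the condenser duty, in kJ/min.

vapour 145→125.7 °C: -31.845 kJ/kg
condensation at 125.7 °C: -301 kJ/kg
Δh = -31.845 + -301 = -332.84 kJ/kg
Q = ṁ·Δh = 30.09 kg/s × -332.84 kJ/kg = -10015 kJ/s
|Q| = 10015 kW = 600920 kJ/min

Q_c = 601000 kJ/min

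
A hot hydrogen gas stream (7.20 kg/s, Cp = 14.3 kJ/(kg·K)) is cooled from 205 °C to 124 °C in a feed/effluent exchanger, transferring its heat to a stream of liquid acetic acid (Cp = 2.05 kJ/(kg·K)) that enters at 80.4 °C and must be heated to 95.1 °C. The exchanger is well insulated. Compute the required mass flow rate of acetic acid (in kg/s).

ṁ_c = 277 kg/s

Heat released by hot stream: Q = 7.20 × 14.3 × (205 − 124) = 8339.8 kJ/s
Energy balance on cold side (adiabatic exchanger): Q = ṁ_c·Cp_c·(T_c,out − T_c,in)
ṁ_c = 8339.8 / [2.05 × (95.1 − 80.4)] = 276.75 kg/s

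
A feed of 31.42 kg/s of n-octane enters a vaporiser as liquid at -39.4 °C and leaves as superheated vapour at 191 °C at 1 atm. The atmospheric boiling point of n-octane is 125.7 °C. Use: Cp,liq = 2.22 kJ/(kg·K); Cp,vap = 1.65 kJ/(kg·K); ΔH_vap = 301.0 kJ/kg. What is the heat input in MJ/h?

Q = 87700 MJ/h

liquid -39.4→125.7 °C: 366.52 kJ/kg
vaporisation at 125.7 °C: 301 kJ/kg
vapour 125.7→191 °C: 107.74 kJ/kg
Δh = 366.52 + 301 + 107.74 = 775.27 kJ/kg
Q = ṁ·Δh = 31.42 kg/s × 775.27 kJ/kg = 24359 kJ/s
|Q| = 24359 kW = 87692 MJ/h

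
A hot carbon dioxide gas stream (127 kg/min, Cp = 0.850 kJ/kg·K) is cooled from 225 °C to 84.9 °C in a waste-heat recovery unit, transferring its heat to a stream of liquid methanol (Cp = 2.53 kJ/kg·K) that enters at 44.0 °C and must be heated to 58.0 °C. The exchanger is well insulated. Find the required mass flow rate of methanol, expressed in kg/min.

Heat released by hot stream: Q = 127 × 0.850 × (225 − 84.9) = 15124 kJ/min
Energy balance on cold side (adiabatic exchanger): Q = ṁ_c·Cp_c·(T_c,out − T_c,in)
ṁ_c = 15124 / [2.53 × (58.0 − 44.0)] = 426.98 kg/min

ṁ_c = 427 kg/min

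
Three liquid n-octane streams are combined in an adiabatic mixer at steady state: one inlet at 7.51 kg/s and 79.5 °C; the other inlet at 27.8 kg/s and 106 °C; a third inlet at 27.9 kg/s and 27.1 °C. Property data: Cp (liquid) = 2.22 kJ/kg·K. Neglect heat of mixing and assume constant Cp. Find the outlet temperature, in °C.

No heat crosses the boundary, so H_out = H_in.
Σ ṁᵢCp,ᵢTᵢ = 7.51×2.22×79.5 + 27.8×2.22×106 + 27.9×2.22×27.1 = 9545.9
Σ ṁᵢCp,ᵢ = 7.51×2.22 + 27.8×2.22 + 27.9×2.22 = 140.33
T_out = 9545.9 / 140.33 = 68.026 °C

T_out = 68.0 °C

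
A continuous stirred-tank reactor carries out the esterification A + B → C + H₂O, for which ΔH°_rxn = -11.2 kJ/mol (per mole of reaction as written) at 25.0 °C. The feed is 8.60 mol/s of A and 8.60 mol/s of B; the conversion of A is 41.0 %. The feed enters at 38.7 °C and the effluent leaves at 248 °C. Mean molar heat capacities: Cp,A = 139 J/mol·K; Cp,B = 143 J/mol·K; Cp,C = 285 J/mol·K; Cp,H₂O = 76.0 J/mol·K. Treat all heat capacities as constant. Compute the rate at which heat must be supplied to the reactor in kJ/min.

Q_in = 31800 kJ/min

Extent of reaction ξ = 0.410 × 8.60 = 3.526 mol/s
Reaction term: ξ·ΔH°_rxn = 3.526 × -11.2 = -39.491 kJ/s
Sensible, feed 38.7→25 °C: -33.225 kJ/s
Outlet flows (mol/s): A 5.074, B 5.074, C 3.526, H₂O 3.526
Sensible, products 25→248 °C: 602.94 kJ/s
Q = ΔH = 530.22 kJ/s = 530.22 kW
Heat supplied = 31813 kJ/min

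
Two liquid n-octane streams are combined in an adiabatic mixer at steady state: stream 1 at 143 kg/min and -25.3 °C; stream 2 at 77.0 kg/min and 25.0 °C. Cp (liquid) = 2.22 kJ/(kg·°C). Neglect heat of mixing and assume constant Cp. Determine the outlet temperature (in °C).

Energy balance with Q = 0: Σ ṁᵢCp,ᵢ(T_out − Tᵢ) = 0
T_out = Σ ṁᵢCp,ᵢTᵢ / Σ ṁᵢCp,ᵢ
      = -3758.2 / 488.4 = -7.695 °C

T_out = -7.69 °C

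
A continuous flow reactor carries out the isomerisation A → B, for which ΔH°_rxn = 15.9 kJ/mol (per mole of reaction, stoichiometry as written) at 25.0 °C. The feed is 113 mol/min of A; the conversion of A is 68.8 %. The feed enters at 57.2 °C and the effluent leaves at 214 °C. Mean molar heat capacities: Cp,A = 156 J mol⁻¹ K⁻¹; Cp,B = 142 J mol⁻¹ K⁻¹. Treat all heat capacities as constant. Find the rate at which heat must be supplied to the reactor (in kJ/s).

Extent of reaction ξ = 0.688 × 113 = 77.744 mol/min
Reaction term: ξ·ΔH°_rxn = 77.744 × 15.9 = 1236.1 kJ/min
Sensible, feed 57.2→25 °C: -567.62 kJ/min
Outlet flows (mol/min): A 35.256, B 77.744
Sensible, products 25→214 °C: 3126 kJ/min
Q = ΔH = 3794.5 kJ/min = 63.241 kW
Heat supplied = 63.241 kJ/s

Q_in = 63.2 kJ/s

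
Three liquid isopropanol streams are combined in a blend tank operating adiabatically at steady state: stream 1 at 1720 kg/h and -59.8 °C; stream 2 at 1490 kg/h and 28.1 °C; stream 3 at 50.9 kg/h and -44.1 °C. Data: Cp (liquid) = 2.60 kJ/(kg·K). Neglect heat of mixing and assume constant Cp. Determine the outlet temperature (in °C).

T_out = -19.4 °C

Energy balance with Q = 0: Σ ṁᵢCp,ᵢ(T_out − Tᵢ) = 0
T_out = Σ ṁᵢCp,ᵢTᵢ / Σ ṁᵢCp,ᵢ
      = -164400 / 8478.3 = -19.391 °C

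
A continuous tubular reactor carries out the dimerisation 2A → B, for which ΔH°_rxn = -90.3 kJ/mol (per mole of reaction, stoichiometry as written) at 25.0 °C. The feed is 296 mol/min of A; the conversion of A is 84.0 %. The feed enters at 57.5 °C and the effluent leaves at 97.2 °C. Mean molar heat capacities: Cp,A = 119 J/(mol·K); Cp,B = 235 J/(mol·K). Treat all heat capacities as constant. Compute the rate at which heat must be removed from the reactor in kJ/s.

Q_out = 164 kJ/s

Extent of reaction ξ = 0.840 × 296 / 2 = 124.32 mol/min
Reaction term: ξ·ΔH°_rxn = 124.32 × -90.3 = -11226 kJ/min
Sensible, feed 57.5→25 °C: -1144.8 kJ/min
Outlet flows (mol/min): A 47.36, B 124.32
Sensible, products 25→97.2 °C: 2516.2 kJ/min
Q = ΔH = -9854.6 kJ/min = -164.24 kW
Heat removed = 164.24 kJ/s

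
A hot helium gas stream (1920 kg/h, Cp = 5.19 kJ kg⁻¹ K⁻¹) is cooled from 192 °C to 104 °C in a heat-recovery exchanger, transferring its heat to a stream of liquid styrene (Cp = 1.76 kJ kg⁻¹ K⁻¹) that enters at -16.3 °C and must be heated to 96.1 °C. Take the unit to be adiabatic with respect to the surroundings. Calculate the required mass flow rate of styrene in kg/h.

ṁ_c = 4430 kg/h

Heat released by hot stream: Q = 1920 × 5.19 × (192 − 104) = 876900 kJ/h
Energy balance on cold side (adiabatic exchanger): Q = ṁ_c·Cp_c·(T_c,out − T_c,in)
ṁ_c = 876900 / [1.76 × (96.1 − -16.3)] = 4432.7 kg/h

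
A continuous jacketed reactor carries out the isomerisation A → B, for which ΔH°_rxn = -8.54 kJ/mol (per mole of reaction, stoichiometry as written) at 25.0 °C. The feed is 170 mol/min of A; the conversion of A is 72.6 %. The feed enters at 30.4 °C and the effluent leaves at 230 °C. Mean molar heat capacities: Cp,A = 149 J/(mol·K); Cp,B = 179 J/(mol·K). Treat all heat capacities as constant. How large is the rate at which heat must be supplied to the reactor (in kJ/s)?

Q_in = 79.3 kJ/s

Extent of reaction ξ = 0.726 × 170 = 123.42 mol/min
Reaction term: ξ·ΔH°_rxn = 123.42 × -8.54 = -1054 kJ/min
Sensible, feed 30.4→25 °C: -136.78 kJ/min
Outlet flows (mol/min): A 46.58, B 123.42
Sensible, products 25→230 °C: 5951.7 kJ/min
Q = ΔH = 4760.9 kJ/min = 79.348 kW
Heat supplied = 79.348 kJ/s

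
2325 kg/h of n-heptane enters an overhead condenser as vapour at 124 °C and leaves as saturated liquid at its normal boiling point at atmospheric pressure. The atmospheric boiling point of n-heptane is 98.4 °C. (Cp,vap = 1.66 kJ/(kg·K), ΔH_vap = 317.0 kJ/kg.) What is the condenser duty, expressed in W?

vapour 124→98.4 °C: -42.496 kJ/kg
condensation at 98.4 °C: -317 kJ/kg
Δh = -42.496 + -317 = -359.5 kJ/kg
Q = ṁ·Δh = 2325 kg/h × -359.5 kJ/kg = -835830 kJ/h
|Q| = 232.17 kW = 232170 W

Q_c = 232000 W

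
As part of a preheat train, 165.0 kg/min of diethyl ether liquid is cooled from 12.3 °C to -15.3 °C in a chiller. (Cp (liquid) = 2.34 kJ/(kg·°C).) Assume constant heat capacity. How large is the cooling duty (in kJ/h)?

Q = ṁ·Cp·ΔT = 165.0 × 2.34 × (-15.3 − 12.3) = -10656 kJ/min
Converting: 10656 / 60 s = 177.61 kW
Cooling duty = 639380 kJ/h

Q_c = 639000 kJ/h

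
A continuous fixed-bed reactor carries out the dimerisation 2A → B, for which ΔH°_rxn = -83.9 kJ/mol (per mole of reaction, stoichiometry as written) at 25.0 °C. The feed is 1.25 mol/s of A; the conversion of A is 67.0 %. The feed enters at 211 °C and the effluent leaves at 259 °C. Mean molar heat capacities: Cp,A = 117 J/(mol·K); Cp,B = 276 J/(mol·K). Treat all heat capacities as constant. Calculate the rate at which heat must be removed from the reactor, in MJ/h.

Q_out = 86.4 MJ/h

Extent of reaction ξ = 0.670 × 1.25 / 2 = 0.41875 mol/s
Reaction term: ξ·ΔH°_rxn = 0.41875 × -83.9 = -35.133 kJ/s
Sensible, feed 211→25 °C: -27.203 kJ/s
Outlet flows (mol/s): A 0.4125, B 0.41875
Sensible, products 25→259 °C: 38.338 kJ/s
Q = ΔH = -23.998 kJ/s = -23.998 kW
Heat removed = 86.392 MJ/h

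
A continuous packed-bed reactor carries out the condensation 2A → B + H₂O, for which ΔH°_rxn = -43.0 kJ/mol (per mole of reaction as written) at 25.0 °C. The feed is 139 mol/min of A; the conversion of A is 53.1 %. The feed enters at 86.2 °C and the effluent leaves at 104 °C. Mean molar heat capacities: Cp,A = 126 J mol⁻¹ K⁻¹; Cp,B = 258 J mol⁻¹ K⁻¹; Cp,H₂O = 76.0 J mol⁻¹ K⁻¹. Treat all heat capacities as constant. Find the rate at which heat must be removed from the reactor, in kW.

Q_out = 17.3 kW

Extent of reaction ξ = 0.531 × 139 / 2 = 36.904 mol/min
Reaction term: ξ·ΔH°_rxn = 36.904 × -43.0 = -1586.9 kJ/min
Sensible, feed 86.2→25 °C: -1071.9 kJ/min
Outlet flows (mol/min): A 65.191, B 36.904, H₂O 36.904
Sensible, products 25→104 °C: 1622.7 kJ/min
Q = ΔH = -1036.1 kJ/min = -17.268 kW
Heat removed = 17.268 kW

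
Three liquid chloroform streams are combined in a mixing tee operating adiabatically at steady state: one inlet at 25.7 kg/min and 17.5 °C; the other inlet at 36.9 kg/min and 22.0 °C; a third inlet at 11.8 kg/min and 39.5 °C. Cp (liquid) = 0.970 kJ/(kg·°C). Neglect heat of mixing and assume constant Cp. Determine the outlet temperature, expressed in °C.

T_out = 23.2 °C

Adiabatic, steady state ⇒ Σ ṁᵢCp,ᵢ(T_out − Tᵢ) = 0
Σ ṁᵢCp,ᵢTᵢ = 25.7×0.970×17.5 + 36.9×0.970×22.0 + 11.8×0.970×39.5 = 1675.8
Σ ṁᵢCp,ᵢ = 25.7×0.970 + 36.9×0.970 + 11.8×0.970 = 72.168
T_out = 1675.8 / 72.168 = 23.221 °C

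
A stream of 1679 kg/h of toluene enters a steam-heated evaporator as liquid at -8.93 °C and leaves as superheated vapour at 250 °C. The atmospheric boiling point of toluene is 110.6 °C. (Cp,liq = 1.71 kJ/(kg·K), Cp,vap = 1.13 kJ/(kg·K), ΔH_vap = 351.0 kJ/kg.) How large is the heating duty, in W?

liquid -8.93→110.6 °C: 204.4 kJ/kg
vaporisation at 110.6 °C: 351 kJ/kg
vapour 110.6→250 °C: 157.52 kJ/kg
Δh = 204.4 + 351 + 157.52 = 712.92 kJ/kg
Q = ṁ·Δh = 1679 kg/h × 712.92 kJ/kg = 1.197e+06 kJ/h
|Q| = 332.5 kW = 332500 W

Q = 332000 W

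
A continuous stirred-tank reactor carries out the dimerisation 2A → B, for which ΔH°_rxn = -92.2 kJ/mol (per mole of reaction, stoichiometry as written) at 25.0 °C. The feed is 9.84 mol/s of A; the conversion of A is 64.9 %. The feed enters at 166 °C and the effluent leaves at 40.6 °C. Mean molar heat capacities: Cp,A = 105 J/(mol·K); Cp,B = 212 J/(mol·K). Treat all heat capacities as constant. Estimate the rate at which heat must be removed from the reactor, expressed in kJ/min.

Extent of reaction ξ = 0.649 × 9.84 / 2 = 3.1931 mol/s
Reaction term: ξ·ΔH°_rxn = 3.1931 × -92.2 = -294.4 kJ/s
Sensible, feed 166→25 °C: -145.68 kJ/s
Outlet flows (mol/s): A 3.4538, B 3.1931
Sensible, products 25→40.6 °C: 16.218 kJ/s
Q = ΔH = -423.87 kJ/s = -423.87 kW
Heat removed = 25432 kJ/min

Q_out = 25400 kJ/min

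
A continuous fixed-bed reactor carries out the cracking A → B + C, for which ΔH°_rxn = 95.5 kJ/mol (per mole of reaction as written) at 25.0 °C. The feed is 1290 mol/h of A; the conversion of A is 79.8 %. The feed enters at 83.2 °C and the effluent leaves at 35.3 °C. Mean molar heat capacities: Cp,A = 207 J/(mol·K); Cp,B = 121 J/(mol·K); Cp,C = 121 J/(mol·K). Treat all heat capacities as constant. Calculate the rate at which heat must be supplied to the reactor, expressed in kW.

Q_in = 23.9 kW

Extent of reaction ξ = 0.798 × 1290 = 1029.4 mol/h
Reaction term: ξ·ΔH°_rxn = 1029.4 × 95.5 = 98310 kJ/h
Sensible, feed 83.2→25 °C: -15541 kJ/h
Outlet flows (mol/h): A 260.58, B 1029.4, C 1029.4
Sensible, products 25→35.3 °C: 3121.5 kJ/h
Q = ΔH = 85890 kJ/h = 23.858 kW
Heat supplied = 23.858 kW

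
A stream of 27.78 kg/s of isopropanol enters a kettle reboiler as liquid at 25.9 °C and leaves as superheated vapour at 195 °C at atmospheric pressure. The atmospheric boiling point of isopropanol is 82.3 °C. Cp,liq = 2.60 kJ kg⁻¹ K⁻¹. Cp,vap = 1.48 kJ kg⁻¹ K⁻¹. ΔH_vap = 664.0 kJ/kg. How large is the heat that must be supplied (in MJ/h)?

Q = 97800 MJ/h

liquid 25.9→82.3 °C: 146.64 kJ/kg
vaporisation at 82.3 °C: 664 kJ/kg
vapour 82.3→195 °C: 166.8 kJ/kg
Δh = 146.64 + 664 + 166.8 = 977.44 kJ/kg
Q = ṁ·Δh = 27.78 kg/s × 977.44 kJ/kg = 27153 kJ/s
|Q| = 27153 kW = 97751 MJ/h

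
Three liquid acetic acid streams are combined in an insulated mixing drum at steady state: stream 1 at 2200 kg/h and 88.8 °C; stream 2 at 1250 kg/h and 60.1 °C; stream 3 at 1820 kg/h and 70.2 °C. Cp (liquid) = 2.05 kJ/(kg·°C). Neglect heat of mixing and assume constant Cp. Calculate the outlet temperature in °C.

Adiabatic, steady state ⇒ Σ ṁᵢCp,ᵢ(T_out − Tᵢ) = 0
Σ ṁᵢCp,ᵢTᵢ = 2200×2.05×88.8 + 1250×2.05×60.1 + 1820×2.05×70.2 = 816410
Σ ṁᵢCp,ᵢ = 2200×2.05 + 1250×2.05 + 1820×2.05 = 10804
T_out = 816410 / 10804 = 75.569 °C

T_out = 75.6 °C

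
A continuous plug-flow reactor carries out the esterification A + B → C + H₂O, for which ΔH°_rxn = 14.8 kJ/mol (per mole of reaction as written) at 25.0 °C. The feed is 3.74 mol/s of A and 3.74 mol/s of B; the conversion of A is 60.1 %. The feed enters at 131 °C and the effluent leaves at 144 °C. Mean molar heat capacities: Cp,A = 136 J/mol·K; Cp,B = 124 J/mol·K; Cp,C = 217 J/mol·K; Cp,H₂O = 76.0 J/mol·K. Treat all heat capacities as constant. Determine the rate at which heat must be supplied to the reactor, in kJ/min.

Q_in = 3280 kJ/min

Extent of reaction ξ = 0.601 × 3.74 = 2.2477 mol/s
Reaction term: ξ·ΔH°_rxn = 2.2477 × 14.8 = 33.267 kJ/s
Sensible, feed 131→25 °C: -103.07 kJ/s
Outlet flows (mol/s): A 1.4923, B 1.4923, C 2.2477, H₂O 2.2477
Sensible, products 25→144 °C: 124.54 kJ/s
Q = ΔH = 54.735 kJ/s = 54.735 kW
Heat supplied = 3284.1 kJ/min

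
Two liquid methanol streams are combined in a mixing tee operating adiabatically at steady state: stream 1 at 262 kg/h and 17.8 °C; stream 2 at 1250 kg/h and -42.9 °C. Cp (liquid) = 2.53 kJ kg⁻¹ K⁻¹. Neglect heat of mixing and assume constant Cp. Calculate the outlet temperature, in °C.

T_out = -32.4 °C

Energy balance with Q = 0: Σ ṁᵢCp,ᵢ(T_out − Tᵢ) = 0
T_out = Σ ṁᵢCp,ᵢTᵢ / Σ ṁᵢCp,ᵢ
      = -123870 / 3825.4 = -32.382 °C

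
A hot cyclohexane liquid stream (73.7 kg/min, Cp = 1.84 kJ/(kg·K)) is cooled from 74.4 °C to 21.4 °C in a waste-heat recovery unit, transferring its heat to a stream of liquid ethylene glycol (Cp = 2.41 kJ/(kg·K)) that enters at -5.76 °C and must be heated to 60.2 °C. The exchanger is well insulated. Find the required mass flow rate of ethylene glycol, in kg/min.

Heat released by hot stream: Q = 73.7 × 1.84 × (74.4 − 21.4) = 7187.2 kJ/min
Energy balance on cold side (adiabatic exchanger): Q = ṁ_c·Cp_c·(T_c,out − T_c,in)
ṁ_c = 7187.2 / [2.41 × (60.2 − -5.76)] = 45.213 kg/min

ṁ_c = 45.2 kg/min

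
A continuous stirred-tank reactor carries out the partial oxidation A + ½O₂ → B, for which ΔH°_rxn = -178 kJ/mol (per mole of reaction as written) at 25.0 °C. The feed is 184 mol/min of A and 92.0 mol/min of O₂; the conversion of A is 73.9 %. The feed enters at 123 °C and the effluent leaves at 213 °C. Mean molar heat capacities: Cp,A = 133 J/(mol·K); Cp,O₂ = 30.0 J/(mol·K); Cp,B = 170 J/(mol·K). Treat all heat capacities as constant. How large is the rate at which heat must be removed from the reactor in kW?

Extent of reaction ξ = 0.739 × 184 = 135.98 mol/min
Reaction term: ξ·ΔH°_rxn = 135.98 × -178 = -24204 kJ/min
Sensible, feed 123→25 °C: -2668.7 kJ/min
Outlet flows (mol/min): A 48.024, O₂ 24.012, B 135.98
Sensible, products 25→213 °C: 5682 kJ/min
Q = ΔH = -21190 kJ/min = -353.17 kW
Heat removed = 353.17 kW

Q_out = 353 kW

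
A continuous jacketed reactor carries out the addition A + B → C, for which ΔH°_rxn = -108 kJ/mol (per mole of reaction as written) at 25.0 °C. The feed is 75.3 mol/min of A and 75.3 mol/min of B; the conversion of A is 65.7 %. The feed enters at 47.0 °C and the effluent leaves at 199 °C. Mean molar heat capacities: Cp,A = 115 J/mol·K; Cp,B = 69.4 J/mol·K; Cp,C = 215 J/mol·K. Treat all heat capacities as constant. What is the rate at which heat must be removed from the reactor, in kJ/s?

Extent of reaction ξ = 0.657 × 75.3 = 49.472 mol/min
Reaction term: ξ·ΔH°_rxn = 49.472 × -108 = -5343 kJ/min
Sensible, feed 47.0→25 °C: -305.48 kJ/min
Outlet flows (mol/min): A 25.828, B 25.828, C 49.472
Sensible, products 25→199 °C: 2679.5 kJ/min
Q = ΔH = -2969 kJ/min = -49.483 kW
Heat removed = 49.483 kJ/s

Q_out = 49.5 kJ/s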